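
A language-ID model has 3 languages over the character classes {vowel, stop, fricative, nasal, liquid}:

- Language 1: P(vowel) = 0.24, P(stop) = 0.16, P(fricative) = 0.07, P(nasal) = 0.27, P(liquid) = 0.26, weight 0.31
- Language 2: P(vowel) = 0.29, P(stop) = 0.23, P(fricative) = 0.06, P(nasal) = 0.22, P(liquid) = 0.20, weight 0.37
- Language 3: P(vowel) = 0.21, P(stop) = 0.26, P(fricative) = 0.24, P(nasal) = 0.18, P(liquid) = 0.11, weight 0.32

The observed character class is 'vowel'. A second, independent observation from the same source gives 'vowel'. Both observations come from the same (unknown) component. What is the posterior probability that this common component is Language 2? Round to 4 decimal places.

Apply Bayes' rule: the posterior for each component is proportional to its prior times its likelihood at x.
Since both observations come from the same component, the likelihood for component k is f_k(x₁)·f_k(x₂).
  L_1 = [0.24] × [0.24] = 0.0576
  L_2 = [0.29] × [0.29] = 0.0841
  L_3 = [0.21] × [0.21] = 0.0441
Prior × likelihood for each component:
  π_1·L_1 = 0.31 × 0.0576 = 0.017856
  π_2·L_2 = 0.37 × 0.0841 = 0.031117
  π_3·L_3 = 0.32 × 0.0441 = 0.014112
Evidence: 0.017856 + 0.031117 + 0.014112 = 0.063085
P(Language 2 | data) = 0.031117 / 0.063085 ≈ 0.4933

0.4933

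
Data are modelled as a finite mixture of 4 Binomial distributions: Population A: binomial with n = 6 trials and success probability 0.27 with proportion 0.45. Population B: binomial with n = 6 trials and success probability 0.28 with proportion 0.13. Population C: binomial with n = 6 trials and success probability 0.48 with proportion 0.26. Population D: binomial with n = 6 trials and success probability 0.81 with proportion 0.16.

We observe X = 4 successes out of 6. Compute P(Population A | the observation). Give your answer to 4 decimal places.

By Bayes' theorem, P(k | x) = P(Z=k) f_k(x) / Σ_j P(Z=j) f_j(x).
Component likelihoods at x = 4 successes out of 6:
  f_A = C(6,4)·0.27^4·0.73^2 = 15·0.00531441·0.5329 = 0.0424807
  f_B = C(6,4)·0.28^4·0.72^2 = 15·0.00614656·0.5184 = 0.0477957
  f_C = C(6,4)·0.48^4·0.52^2 = 15·0.0530842·0.2704 = 0.215309
  f_D = C(6,4)·0.81^4·0.19^2 = 15·0.430467·0.0361 = 0.233098
Prior × likelihood for each component:
  P(Z=A)·f_A = 0.45 × 0.0424807 = 0.0191163
  P(Z=B)·f_B = 0.13 × 0.0477957 = 0.00621343
  P(Z=C)·f_C = 0.26 × 0.215309 = 0.0559804
  P(Z=D)·f_D = 0.16 × 0.233098 = 0.0372957
Sum: 0.0191163 + 0.00621343 + 0.0559804 + 0.0372957 = 0.118606
Responsibility of Population A: 0.0191163 / 0.118606 ≈ 0.1612

0.1612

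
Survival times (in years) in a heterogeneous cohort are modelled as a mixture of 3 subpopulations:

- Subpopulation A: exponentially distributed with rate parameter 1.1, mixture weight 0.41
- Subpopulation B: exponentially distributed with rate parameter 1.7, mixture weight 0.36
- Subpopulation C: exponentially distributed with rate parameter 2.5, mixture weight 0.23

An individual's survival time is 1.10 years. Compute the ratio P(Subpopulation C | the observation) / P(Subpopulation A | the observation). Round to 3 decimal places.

0.273

Posterior odds = (π_i f_i(x)) / (π_j f_j(x)); the normalising sum cancels.
Evaluate each component's likelihood at the observed value:
  f_A = 0.328017
  f_B = 0.26201
  f_C = 0.15982
Odds = (0.23/0.41) × (0.15982/0.328017) = 0.560976 × 0.48723 ≈ 0.273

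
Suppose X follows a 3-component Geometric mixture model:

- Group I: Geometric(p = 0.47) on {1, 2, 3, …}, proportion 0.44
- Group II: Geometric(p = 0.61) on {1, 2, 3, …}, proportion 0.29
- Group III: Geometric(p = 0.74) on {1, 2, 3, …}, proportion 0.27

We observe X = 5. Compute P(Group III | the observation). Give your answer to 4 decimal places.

0.0428

By Bayes' theorem, P(k | x) = w_k f_k(x) / Σ_j w_j f_j(x).
Evaluate each component's likelihood at the observed value:
  f_I = 0.47·(1−0.47)^4 = 0.47·0.0789048 = 0.0370853
  f_II = 0.61·(1−0.61)^4 = 0.61·0.0231344 = 0.014112
  f_III = 0.74·(1−0.74)^4 = 0.74·0.00456976 = 0.00338162
Multiply by the mixture weights:
  w_I·f_I = 0.44 × 0.0370853 = 0.0163175
  w_II·f_II = 0.29 × 0.014112 = 0.00409248
  w_III·f_III = 0.27 × 0.00338162 = 0.000913038
Evidence: 0.0163175 + 0.00409248 + 0.000913038 = 0.021323
P(Group III | x) ≈ 0.0428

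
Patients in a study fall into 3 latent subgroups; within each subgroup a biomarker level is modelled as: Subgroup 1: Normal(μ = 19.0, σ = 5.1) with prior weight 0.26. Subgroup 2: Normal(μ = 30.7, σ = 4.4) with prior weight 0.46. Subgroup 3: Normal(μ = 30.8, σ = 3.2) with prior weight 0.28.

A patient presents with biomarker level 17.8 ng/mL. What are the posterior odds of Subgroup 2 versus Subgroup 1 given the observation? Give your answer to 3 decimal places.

0.029

Since P(k|x) ∝ w_k f_k(x), the posterior odds are w_i f_i(x) / (w_j f_j(x)).
Normal densities:
  f_1 = (1/(5.1·√(2π)))·exp(−(17.8−19.0)²/(2·5.1²)) = 0.078224·exp(-0.02768) = 0.0760883
  f_2 = (1/(4.4·√(2π)))·exp(−(17.8−30.7)²/(2·4.4²)) = 0.090669·exp(-4.29778) = 0.00123298
  f_3 = (1/(3.2·√(2π)))·exp(−(17.8−30.8)²/(2·3.2²)) = 0.124669·exp(-8.25195) = 3.25074e-05
Posterior odds = (w_2·f_2) / (w_1·f_1) = (0.46·0.00123298) / (0.26·0.0760883) = 0.00056717 / 0.019783 ≈ 0.029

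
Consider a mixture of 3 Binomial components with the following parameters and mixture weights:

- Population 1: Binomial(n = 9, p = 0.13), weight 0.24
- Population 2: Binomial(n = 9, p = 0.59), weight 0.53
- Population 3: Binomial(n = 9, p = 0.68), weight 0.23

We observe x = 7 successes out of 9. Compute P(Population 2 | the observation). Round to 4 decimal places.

The responsibility of component k is π_k f_k(x) divided by Σ_j π_j f_j(x).
Component likelihoods at x = 7 successes out of 9:
  p_1 = 1.7098e-05
  p_2 = 0.150603
  p_3 = 0.247836
Unnormalised posteriors:
  π_1·p_1 = 0.24 × 1.7098e-05 = 4.10351e-06
  π_2·p_2 = 0.53 × 0.150603 = 0.0798197
  π_3·p_3 = 0.23 × 0.247836 = 0.0570023
Marginal: 4.10351e-06 + 0.0798197 + 0.0570023 = 0.136826
P(Population 2 | data) = 0.0798197 / 0.136826 ≈ 0.5834

0.5834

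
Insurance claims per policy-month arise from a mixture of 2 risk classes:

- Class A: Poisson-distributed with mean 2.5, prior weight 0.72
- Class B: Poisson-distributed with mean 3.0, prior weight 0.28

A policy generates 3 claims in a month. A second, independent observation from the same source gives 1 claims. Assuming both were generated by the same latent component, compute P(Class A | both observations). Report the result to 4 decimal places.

P(component k | x) = π_k·f_k(x) / marginal(x), where marginal(x) = Σ_j π_j·f_j(x).
Since both observations come from the same component, the likelihood for component k is f_k(x₁)·f_k(x₂).
  L_A = [0.213763] × [0.205212] = 0.0438668
  L_B = [0.224042] × [0.149361] = 0.0334632
Weight by the priors:
  π_A·L_A = 0.72 × 0.0438668 = 0.0315841
  π_B·L_B = 0.28 × 0.0334632 = 0.00936968
Denominator: 0.0315841 + 0.00936968 = 0.0409538
So the posterior for Class A is 0.0315841 / 0.0409538 ≈ 0.7712.

0.7712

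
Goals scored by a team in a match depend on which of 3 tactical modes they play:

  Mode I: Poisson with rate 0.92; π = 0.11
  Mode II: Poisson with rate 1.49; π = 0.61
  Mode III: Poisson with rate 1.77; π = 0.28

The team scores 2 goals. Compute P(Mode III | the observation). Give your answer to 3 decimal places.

Apply Bayes' rule: the posterior for each component is proportional to its prior times its likelihood at x.
Poisson probabilities:
  f_I = 0.168653
  f_II = 0.250175
  f_III = 0.266818
Weight by the priors:
  π_I·f_I = 0.11 × 0.168653 = 0.0185519
  π_II·f_II = 0.61 × 0.250175 = 0.152607
  π_III·f_III = 0.28 × 0.266818 = 0.0747091
Evidence: 0.0185519 + 0.152607 + 0.0747091 = 0.245868
Responsibility of Mode III: 0.0747091 / 0.245868 ≈ 0.304

0.304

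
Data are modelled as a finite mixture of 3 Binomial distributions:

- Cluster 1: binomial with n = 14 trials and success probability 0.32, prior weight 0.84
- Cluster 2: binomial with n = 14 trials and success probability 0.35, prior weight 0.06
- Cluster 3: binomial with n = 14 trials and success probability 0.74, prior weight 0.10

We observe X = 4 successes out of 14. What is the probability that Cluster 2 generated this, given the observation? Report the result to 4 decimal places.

Posterior ∝ prior × likelihood, so P(k | x) ∝ π_k f_k(x); normalise over all components.
Component likelihoods at x = 4 successes out of 14:
  L_1 = C(14,4)·0.32^4·0.68^10 = 1001·0.0104858·0.0211392 = 0.221883
  L_2 = C(14,4)·0.35^4·0.65^10 = 1001·0.0150062·0.0134627 = 0.202227
  L_3 = C(14,4)·0.74^4·0.26^10 = 1001·0.299866·1.41167e-06 = 0.000423735
Weight by the priors:
  π_1·L_1 = 0.84 × 0.221883 = 0.186381
  π_2·L_2 = 0.06 × 0.202227 = 0.0121336
  π_3·L_3 = 0.10 × 0.000423735 = 4.23735e-05
Marginal: 0.186381 + 0.0121336 + 4.23735e-05 = 0.198557
Responsibility of Cluster 2: 0.0121336 / 0.198557 ≈ 0.0611

0.0611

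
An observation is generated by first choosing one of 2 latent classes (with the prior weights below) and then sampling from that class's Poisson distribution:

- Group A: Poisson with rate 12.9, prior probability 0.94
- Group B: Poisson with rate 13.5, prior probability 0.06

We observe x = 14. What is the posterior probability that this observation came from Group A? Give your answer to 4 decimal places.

Apply Bayes' rule: the posterior for each component is proportional to its prior times its likelihood at x.
Poisson probabilities:
  f_A = e^(−12.9)·12.9^14/14! = 0.101263
  f_B = e^(−13.5)·13.5^14/14! = 0.105024
Unnormalised posteriors:
  π_A·f_A = 0.94 × 0.101263 = 0.0951868
  π_B·f_B = 0.06 × 0.105024 = 0.00630145
Normaliser: 0.0951868 + 0.00630145 = 0.101488
Responsibility of Group A: 0.0951868 / 0.101488 ≈ 0.9379

0.9379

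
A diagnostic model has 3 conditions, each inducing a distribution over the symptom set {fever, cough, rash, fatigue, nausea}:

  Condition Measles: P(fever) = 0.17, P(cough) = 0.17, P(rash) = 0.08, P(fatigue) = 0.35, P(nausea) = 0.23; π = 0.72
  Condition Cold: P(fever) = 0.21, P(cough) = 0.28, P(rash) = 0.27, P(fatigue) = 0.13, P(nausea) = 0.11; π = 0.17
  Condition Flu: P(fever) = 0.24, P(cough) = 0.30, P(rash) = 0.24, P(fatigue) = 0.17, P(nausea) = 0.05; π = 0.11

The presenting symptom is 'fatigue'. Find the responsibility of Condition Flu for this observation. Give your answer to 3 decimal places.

The responsibility of component k is w_k f_k(x) divided by Σ_j w_j f_j(x).
Component likelihoods at x = 'fatigue':
  L_Measles = P(fatigue | comp) = 0.35
  L_Cold = P(fatigue | comp) = 0.13
  L_Flu = P(fatigue | comp) = 0.17
Unnormalised posteriors:
  w_Measles·L_Measles = 0.72 × 0.35 = 0.252
  w_Cold·L_Cold = 0.17 × 0.13 = 0.0221
  w_Flu·L_Flu = 0.11 × 0.17 = 0.0187
Sum: 0.252 + 0.0221 + 0.0187 = 0.2928
P(Condition Flu | 'fatigue') = 0.0187 / 0.2928 ≈ 0.064

0.064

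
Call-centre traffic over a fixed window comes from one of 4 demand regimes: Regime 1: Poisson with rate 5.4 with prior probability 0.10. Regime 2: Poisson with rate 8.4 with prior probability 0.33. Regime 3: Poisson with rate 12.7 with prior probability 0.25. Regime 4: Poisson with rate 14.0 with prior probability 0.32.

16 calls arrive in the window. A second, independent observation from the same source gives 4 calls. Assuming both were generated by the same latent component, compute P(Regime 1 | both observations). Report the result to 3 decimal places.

Posterior ∝ prior × likelihood, so P(k | x) ∝ π_k f_k(x); normalise over all components.
Since both observations come from the same component, the likelihood for component k is f_k(x₁)·f_k(x₂).
  p_1 = [0.000112847] × [0.16002] = 1.80578e-05
  p_2 = [0.00660352] × [0.0466479] = 0.00030804
  p_3 = [0.0667882] × [0.00330722] = 0.000220884
  p_4 = [0.0865578] × [0.001331] = 0.000115208
Multiply by the mixture weights:
  π_1·p_1 = 0.10 × 1.80578e-05 = 1.80578e-06
  π_2·p_2 = 0.33 × 0.00030804 = 0.000101653
  π_3·p_3 = 0.25 × 0.000220884 = 5.52209e-05
  π_4·p_4 = 0.32 × 0.000115208 = 3.68667e-05
Marginal: 1.80578e-06 + 0.000101653 + 5.52209e-05 + 3.68667e-05 = 0.000195547
Responsibility of Regime 1: 1.80578e-06 / 0.000195547 ≈ 0.009

0.009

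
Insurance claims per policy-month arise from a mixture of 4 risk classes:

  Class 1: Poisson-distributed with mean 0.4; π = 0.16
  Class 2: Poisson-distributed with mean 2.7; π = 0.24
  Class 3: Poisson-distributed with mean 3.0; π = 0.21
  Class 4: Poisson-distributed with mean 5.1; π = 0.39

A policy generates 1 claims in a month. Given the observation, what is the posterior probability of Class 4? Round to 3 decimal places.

The responsibility of component k is π_k f_k(x) divided by Σ_j π_j f_j(x).
Component likelihoods at x = 1 claims:
  f_1 = e^(−0.4)·0.4^1/1! = 0.268128
  f_2 = e^(−2.7)·2.7^1/1! = 0.181455
  f_3 = e^(−3.0)·3.0^1/1! = 0.149361
  f_4 = e^(−5.1)·5.1^1/1! = 0.0310934
Unnormalised posteriors:
  π_1·f_1 = 0.16 × 0.268128 = 0.0429005
  π_2·f_2 = 0.24 × 0.181455 = 0.0435492
  π_3·f_3 = 0.21 × 0.149361 = 0.0313659
  π_4·f_4 = 0.39 × 0.0310934 = 0.0121264
Normaliser: 0.0429005 + 0.0435492 + 0.0313659 + 0.0121264 = 0.129942
Responsibility of Class 4: 0.0121264 / 0.129942 ≈ 0.093

0.093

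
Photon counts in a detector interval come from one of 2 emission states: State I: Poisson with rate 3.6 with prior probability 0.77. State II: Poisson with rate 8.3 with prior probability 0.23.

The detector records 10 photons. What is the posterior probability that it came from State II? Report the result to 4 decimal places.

0.9202

By Bayes' theorem, P(k | x) = P(Z=k) f_k(x) / Σ_j P(Z=j) f_j(x).
Poisson probabilities:
  L_I = e^(−3.6)·3.6^10/10! = 0.00275297
  L_II = e^(−8.3)·8.3^10/10! = 0.106261
Prior × likelihood for each component:
  P(Z=I)·L_I = 0.77 × 0.00275297 = 0.00211979
  P(Z=II)·L_II = 0.23 × 0.106261 = 0.02444
Sum: 0.00211979 + 0.02444 = 0.0265598
P(State II | data) = 0.02444 / 0.0265598 ≈ 0.9202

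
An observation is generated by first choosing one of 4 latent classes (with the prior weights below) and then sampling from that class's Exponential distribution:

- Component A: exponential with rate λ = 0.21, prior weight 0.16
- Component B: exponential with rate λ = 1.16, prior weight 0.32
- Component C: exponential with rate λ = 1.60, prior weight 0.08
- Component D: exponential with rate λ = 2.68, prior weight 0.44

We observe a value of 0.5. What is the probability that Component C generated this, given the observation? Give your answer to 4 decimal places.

0.0952

P(component k | x) = π_k·f_k(x) / marginal(x), where marginal(x) = Σ_j π_j·f_j(x).
Component likelihoods at x = 0.5:
  f_A = 0.21·e^(−0.21·0.5) = 0.21·e^(−0.1050) = 0.189068
  f_B = 1.16·e^(−1.16·0.5) = 1.16·e^(−0.5800) = 0.649482
  f_C = 1.60·e^(−1.60·0.5) = 1.60·e^(−0.8000) = 0.718926
  f_D = 2.68·e^(−2.68·0.5) = 2.68·e^(−1.3400) = 0.701746
Multiply by the mixture weights:
  π_A·f_A = 0.16 × 0.189068 = 0.0302509
  π_B·f_B = 0.32 × 0.649482 = 0.207834
  π_C·f_C = 0.08 × 0.718926 = 0.0575141
  π_D·f_D = 0.44 × 0.701746 = 0.308768
Normaliser: 0.0302509 + 0.207834 + 0.0575141 + 0.308768 = 0.604368
So the posterior for Component C is 0.0575141 / 0.604368 ≈ 0.0952.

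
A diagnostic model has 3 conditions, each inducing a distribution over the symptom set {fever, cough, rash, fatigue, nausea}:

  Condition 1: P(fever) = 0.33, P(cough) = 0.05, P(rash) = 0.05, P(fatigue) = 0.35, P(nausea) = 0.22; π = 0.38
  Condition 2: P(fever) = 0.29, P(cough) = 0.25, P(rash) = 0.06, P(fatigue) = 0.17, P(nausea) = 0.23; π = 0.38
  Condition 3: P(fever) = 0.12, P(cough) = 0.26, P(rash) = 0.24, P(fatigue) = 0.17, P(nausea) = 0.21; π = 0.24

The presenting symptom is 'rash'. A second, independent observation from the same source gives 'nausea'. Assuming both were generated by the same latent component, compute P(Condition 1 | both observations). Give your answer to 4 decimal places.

P(component k | x) = π_k·f_k(x) / marginal(x), where marginal(x) = Σ_j π_j·f_j(x).
Since both observations come from the same component, the likelihood for component k is f_k(x₁)·f_k(x₂).
  L_1 = [0.05] × [0.22] = 0.011
  L_2 = [0.06] × [0.23] = 0.0138
  L_3 = [0.24] × [0.21] = 0.0504
Unnormalised posteriors:
  π_1·L_1 = 0.38 × 0.011 = 0.00418
  π_2·L_2 = 0.38 × 0.0138 = 0.005244
  π_3·L_3 = 0.24 × 0.0504 = 0.012096
Evidence: 0.00418 + 0.005244 + 0.012096 = 0.02152
Responsibility of Condition 1: 0.00418 / 0.02152 ≈ 0.1942

0.1942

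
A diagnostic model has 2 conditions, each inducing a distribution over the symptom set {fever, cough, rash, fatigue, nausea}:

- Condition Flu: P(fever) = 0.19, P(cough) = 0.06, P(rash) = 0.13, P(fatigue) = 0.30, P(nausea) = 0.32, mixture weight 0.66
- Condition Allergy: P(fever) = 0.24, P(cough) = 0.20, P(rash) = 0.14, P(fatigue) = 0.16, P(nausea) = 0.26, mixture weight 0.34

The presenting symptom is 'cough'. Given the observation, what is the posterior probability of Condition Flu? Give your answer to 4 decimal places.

0.3680

P(component k | x) = π_k·f_k(x) / marginal(x), where marginal(x) = Σ_j π_j·f_j(x).
Component likelihoods at x = 'cough':
  f_Flu = 0.06
  f_Allergy = 0.2
Weight by the priors:
  π_Flu·f_Flu = 0.66 × 0.06 = 0.0396
  π_Allergy·f_Allergy = 0.34 × 0.2 = 0.068
Sum: 0.0396 + 0.068 = 0.1076
P(Condition Flu | x) = 0.0396 / 0.1076 ≈ 0.3680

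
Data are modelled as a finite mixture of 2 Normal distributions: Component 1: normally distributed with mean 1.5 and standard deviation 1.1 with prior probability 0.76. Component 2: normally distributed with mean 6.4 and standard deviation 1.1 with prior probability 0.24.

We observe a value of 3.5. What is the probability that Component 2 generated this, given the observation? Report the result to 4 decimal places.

Apply Bayes' rule: the posterior for each component is proportional to its prior times its likelihood at x.
Evaluate each component's likelihood at the observed value:
  p_1 = (1/(1.1·√(2π)))·exp(−(3.5−1.5)²/(2·1.1²)) = 0.362675·exp(-1.65289) = 0.0694505
  p_2 = (1/(1.1·√(2π)))·exp(−(3.5−6.4)²/(2·1.1²)) = 0.362675·exp(-3.47521) = 0.0112268
Weight by the priors:
  π_1·p_1 = 0.76 × 0.0694505 = 0.0527824
  π_2·p_2 = 0.24 × 0.0112268 = 0.00269442
Normaliser: 0.0527824 + 0.00269442 = 0.0554768
So the posterior for Component 2 is 0.00269442 / 0.0554768 ≈ 0.0486.

0.0486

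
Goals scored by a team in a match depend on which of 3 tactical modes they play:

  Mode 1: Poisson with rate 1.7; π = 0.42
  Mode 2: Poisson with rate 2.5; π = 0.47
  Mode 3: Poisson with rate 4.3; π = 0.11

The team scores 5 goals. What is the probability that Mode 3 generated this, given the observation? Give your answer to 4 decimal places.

0.3112

Apply Bayes' rule: the posterior for each component is proportional to its prior times its likelihood at x.
Poisson probabilities:
  p_1 = e^(−1.7)·1.7^5/5! = 0.0216154
  p_2 = e^(−2.5)·2.5^5/5! = 0.0668009
  p_3 = e^(−4.3)·4.3^5/5! = 0.166224
Prior × likelihood for each component:
  π_1·p_1 = 0.42 × 0.0216154 = 0.00907846
  π_2·p_2 = 0.47 × 0.0668009 = 0.0313964
  π_3·p_3 = 0.11 × 0.166224 = 0.0182847
Marginal: 0.00907846 + 0.0313964 + 0.0182847 = 0.0587596
Responsibility of Mode 3: 0.0182847 / 0.0587596 ≈ 0.3112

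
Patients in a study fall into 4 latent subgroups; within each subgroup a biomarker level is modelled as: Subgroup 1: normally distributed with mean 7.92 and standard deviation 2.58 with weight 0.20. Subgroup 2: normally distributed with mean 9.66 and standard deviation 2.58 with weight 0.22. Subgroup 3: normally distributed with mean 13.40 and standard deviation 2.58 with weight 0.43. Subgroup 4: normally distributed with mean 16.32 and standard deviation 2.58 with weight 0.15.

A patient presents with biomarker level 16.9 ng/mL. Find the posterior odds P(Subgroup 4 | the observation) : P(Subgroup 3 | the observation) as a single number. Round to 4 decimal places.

Posterior odds = (w_i f_i(x)) / (w_j f_j(x)); the normalising sum cancels.
Normal densities:
  p_1 = (1/(2.58·√(2π)))·exp(−(16.9−7.92)²/(2·2.58²)) = 0.154629·exp(-6.05736) = 0.00036192
  p_2 = (1/(2.58·√(2π)))·exp(−(16.9−9.66)²/(2·2.58²)) = 0.154629·exp(-3.93738) = 0.00301513
  p_3 = (1/(2.58·√(2π)))·exp(−(16.9−13.40)²/(2·2.58²)) = 0.154629·exp(-0.92017) = 0.0616122
  p_4 = (1/(2.58·√(2π)))·exp(−(16.9−16.32)²/(2·2.58²)) = 0.154629·exp(-0.02527) = 0.15077
Posterior odds = (w_4·p_4) / (w_3·p_3) = (0.15·0.15077) / (0.43·0.0616122) = 0.0226156 / 0.0264933 ≈ 0.8536

0.8536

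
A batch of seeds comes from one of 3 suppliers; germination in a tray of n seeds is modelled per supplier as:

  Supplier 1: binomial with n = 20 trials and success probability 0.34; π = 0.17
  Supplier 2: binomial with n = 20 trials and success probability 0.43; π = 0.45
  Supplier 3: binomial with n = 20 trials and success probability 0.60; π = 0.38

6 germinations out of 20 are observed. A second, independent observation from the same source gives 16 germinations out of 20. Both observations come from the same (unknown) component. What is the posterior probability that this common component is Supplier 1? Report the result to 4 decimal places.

The responsibility of component k is π_k f_k(x) divided by Σ_j π_j f_j(x).
Since both observations come from the same component, the likelihood for component k is f_k(x₁)·f_k(x₂).
  L_1 = [C(20,6)·0.34^6·0.66^14 = 38760·0.0015448·0.00297588 = 0.178186] × [2.93179e-05] = 5.22402e-06
  L_2 = [C(20,6)·0.43^6·0.57^14 = 38760·0.00632136·0.000382162 = 0.0936359] × [0.000698696] = 6.54231e-05
  L_3 = [C(20,6)·0.60^6·0.40^14 = 38760·0.046656·2.68435e-06 = 0.00485435] × [0.0349908] = 0.000169858
Unnormalised posteriors:
  π_1·L_1 = 0.17 × 5.22402e-06 = 8.88083e-07
  π_2·L_2 = 0.45 × 6.54231e-05 = 2.94404e-05
  π_3·L_3 = 0.38 × 0.000169858 = 6.45459e-05
Denominator: 8.88083e-07 + 2.94404e-05 + 6.45459e-05 = 9.48743e-05
P(Supplier 1 | x) ≈ 0.0094

0.0094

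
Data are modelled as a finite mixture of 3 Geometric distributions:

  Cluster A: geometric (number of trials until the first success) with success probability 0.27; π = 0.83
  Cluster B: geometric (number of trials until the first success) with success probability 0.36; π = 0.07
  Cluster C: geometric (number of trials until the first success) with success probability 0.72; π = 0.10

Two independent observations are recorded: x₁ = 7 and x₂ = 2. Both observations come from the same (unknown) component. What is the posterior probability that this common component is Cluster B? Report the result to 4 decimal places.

Posterior ∝ prior × likelihood, so P(k | x) ∝ π_k f_k(x); normalise over all components.
Since both observations come from the same component, the likelihood for component k is f_k(x₁)·f_k(x₂).
  f_A = [0.27·(1−0.27)^6 = 0.27·0.151334 = 0.0408602] × [0.1971] = 0.00805355
  f_B = [0.36·(1−0.36)^6 = 0.36·0.0687195 = 0.024739] × [0.2304] = 0.00569987
  f_C = [0.72·(1−0.72)^6 = 0.72·0.00048189 = 0.000346961] × [0.2016] = 6.99473e-05
Prior × likelihood for each component:
  π_A·f_A = 0.83 × 0.00805355 = 0.00668445
  π_B·f_B = 0.07 × 0.00569987 = 0.000398991
  π_C·f_C = 0.10 × 6.99473e-05 = 6.99473e-06
Evidence: 0.00668445 + 0.000398991 + 6.99473e-06 = 0.00709043
P(Cluster B | x₁, x₂) = 0.000398991 / 0.00709043 ≈ 0.0563

0.0563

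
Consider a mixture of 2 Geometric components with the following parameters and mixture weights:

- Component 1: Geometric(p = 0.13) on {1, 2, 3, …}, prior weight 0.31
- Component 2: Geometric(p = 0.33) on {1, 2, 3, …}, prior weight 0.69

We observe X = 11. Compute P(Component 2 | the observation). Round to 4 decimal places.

Posterior ∝ prior × likelihood, so P(k | x) ∝ π_k f_k(x); normalise over all components.
Evaluate each component's likelihood at the observed value:
  L_1 = 0.13·(1−0.13)^10 = 0.13·0.248423 = 0.032295
  L_2 = 0.33·(1−0.33)^10 = 0.33·0.0182284 = 0.00601536
Multiply by the mixture weights:
  π_1·L_1 = 0.31 × 0.032295 = 0.0100115
  π_2·L_2 = 0.69 × 0.00601536 = 0.0041506
Sum: 0.0100115 + 0.0041506 = 0.0141621
Responsibility of Component 2: 0.0041506 / 0.0141621 ≈ 0.2931

0.2931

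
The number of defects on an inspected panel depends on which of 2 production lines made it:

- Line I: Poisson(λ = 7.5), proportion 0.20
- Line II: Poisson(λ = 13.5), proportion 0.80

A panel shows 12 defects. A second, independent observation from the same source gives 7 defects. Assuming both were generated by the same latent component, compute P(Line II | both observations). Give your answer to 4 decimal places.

0.6351

By Bayes' theorem, P(k | x) = P(Z=k) f_k(x) / Σ_j P(Z=j) f_j(x).
Since both observations come from the same component, the likelihood for component k is f_k(x₁)·f_k(x₂).
  f_I = [0.0365754] × [0.146484] = 0.00535771
  f_II = [0.10488] × [0.0222295] = 0.00233143
Unnormalised posteriors:
  P(Z=I)·f_I = 0.20 × 0.00535771 = 0.00107154
  P(Z=II)·f_II = 0.80 × 0.00233143 = 0.00186515
Denominator: 0.00107154 + 0.00186515 = 0.00293669
So the posterior for Line II is 0.00186515 / 0.00293669 ≈ 0.6351.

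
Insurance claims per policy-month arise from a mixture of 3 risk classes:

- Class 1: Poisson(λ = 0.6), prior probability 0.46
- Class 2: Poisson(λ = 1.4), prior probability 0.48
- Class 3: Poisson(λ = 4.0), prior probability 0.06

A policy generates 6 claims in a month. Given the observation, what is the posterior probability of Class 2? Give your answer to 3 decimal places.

0.165

Posterior ∝ prior × likelihood, so P(k | x) ∝ π_k f_k(x); normalise over all components.
Evaluate each component's likelihood at the observed value:
  L_1 = 3.5563e-05
  L_2 = 0.00257883
  L_3 = 0.104196
Prior × likelihood for each component:
  π_1·L_1 = 0.46 × 3.5563e-05 = 1.6359e-05
  π_2·L_2 = 0.48 × 0.00257883 = 0.00123784
  π_3·L_3 = 0.06 × 0.104196 = 0.00625174
Sum: 1.6359e-05 + 0.00123784 + 0.00625174 = 0.00750594
P(Class 2 | x) = 0.00123784 / 0.00750594 ≈ 0.165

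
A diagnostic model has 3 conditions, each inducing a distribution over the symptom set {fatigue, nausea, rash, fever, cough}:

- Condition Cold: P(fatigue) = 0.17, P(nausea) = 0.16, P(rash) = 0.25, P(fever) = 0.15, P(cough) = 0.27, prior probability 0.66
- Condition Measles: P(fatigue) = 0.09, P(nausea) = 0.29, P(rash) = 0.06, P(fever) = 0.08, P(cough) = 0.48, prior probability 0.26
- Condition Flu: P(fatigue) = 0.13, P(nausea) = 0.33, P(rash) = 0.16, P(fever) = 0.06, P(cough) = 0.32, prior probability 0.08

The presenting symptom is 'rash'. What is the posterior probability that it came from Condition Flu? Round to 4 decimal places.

P(component k | x) = P(Z=k)·f_k(x) / marginal(x), where marginal(x) = Σ_j P(Z=j)·f_j(x).
Component likelihoods at x = 'rash':
  p_Cold = P(rash | comp) = 0.25
  p_Measles = P(rash | comp) = 0.06
  p_Flu = P(rash | comp) = 0.16
Multiply by the mixture weights:
  P(Z=Cold)·p_Cold = 0.66 × 0.25 = 0.165
  P(Z=Measles)·p_Measles = 0.26 × 0.06 = 0.0156
  P(Z=Flu)·p_Flu = 0.08 × 0.16 = 0.0128
Denominator: 0.165 + 0.0156 + 0.0128 = 0.1934
So the posterior for Condition Flu is 0.0128 / 0.1934 ≈ 0.0662.

0.0662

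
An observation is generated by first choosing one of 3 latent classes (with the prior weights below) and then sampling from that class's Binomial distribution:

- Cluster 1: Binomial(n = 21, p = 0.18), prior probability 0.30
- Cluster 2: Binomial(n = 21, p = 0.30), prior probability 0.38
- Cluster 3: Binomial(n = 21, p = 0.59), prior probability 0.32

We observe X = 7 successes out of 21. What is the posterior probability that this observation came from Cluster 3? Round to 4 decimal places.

By Bayes' theorem, P(k | x) = P(Z=k) f_k(x) / Σ_j P(Z=j) f_j(x).
Component likelihoods at x = 7 successes out of 21:
  p_1 = 0.0442391
  p_2 = 0.172475
  p_3 = 0.010976
Weight by the priors:
  P(Z=1)·p_1 = 0.30 × 0.0442391 = 0.0132717
  P(Z=2)·p_2 = 0.38 × 0.172475 = 0.0655405
  P(Z=3)·p_3 = 0.32 × 0.010976 = 0.00351231
Marginal: 0.0132717 + 0.0655405 + 0.00351231 = 0.0823246
Responsibility of Cluster 3: 0.00351231 / 0.0823246 ≈ 0.0427

0.0427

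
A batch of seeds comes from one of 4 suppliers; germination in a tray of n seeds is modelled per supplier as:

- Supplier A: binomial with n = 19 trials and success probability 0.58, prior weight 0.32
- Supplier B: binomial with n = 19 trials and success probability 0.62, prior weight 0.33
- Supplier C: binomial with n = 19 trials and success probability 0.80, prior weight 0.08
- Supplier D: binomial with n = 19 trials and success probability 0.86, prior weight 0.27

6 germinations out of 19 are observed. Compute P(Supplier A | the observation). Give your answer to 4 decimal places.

0.7047

P(component k | x) = w_k·f_k(x) / marginal(x), where marginal(x) = Σ_j w_j·f_j(x).
Evaluate each component's likelihood at the observed value:
  f_A = C(19,6)·0.58^6·0.42^13 = 27132·0.0380687·1.26544e-05 = 0.0130705
  f_B = C(19,6)·0.62^6·0.38^13 = 27132·0.0568002·3.44498e-06 = 0.00530907
  f_C = C(19,6)·0.80^6·0.20^13 = 27132·0.262144·8.192e-10 = 5.82655e-06
  f_D = C(19,6)·0.86^6·0.14^13 = 27132·0.404567·7.93715e-12 = 8.71238e-08
Weight by the priors:
  w_A·f_A = 0.32 × 0.0130705 = 0.00418254
  w_B·f_B = 0.33 × 0.00530907 = 0.00175199
  w_C·f_C = 0.08 × 5.82655e-06 = 4.66124e-07
  w_D·f_D = 0.27 × 8.71238e-08 = 2.35234e-08
Denominator: 0.00418254 + 0.00175199 + 4.66124e-07 + 2.35234e-08 = 0.00593503
Responsibility of Supplier A: 0.00418254 / 0.00593503 ≈ 0.7047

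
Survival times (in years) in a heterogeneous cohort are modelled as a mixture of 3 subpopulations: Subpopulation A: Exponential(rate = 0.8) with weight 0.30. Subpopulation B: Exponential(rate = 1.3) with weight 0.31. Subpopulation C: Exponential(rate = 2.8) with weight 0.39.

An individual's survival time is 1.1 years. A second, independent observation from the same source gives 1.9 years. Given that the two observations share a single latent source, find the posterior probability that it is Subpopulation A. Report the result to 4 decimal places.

0.6067

Apply Bayes' rule: the posterior for each component is proportional to its prior times its likelihood at x.
Since both observations come from the same component, the likelihood for component k is f_k(x₁)·f_k(x₂).
  p_A = [0.331826] × [0.17497] = 0.0580595
  p_B = [0.311102] × [0.10996] = 0.0342088
  p_C = [0.128686] × [0.0136997] = 0.00176296
Prior × likelihood for each component:
  π_A·p_A = 0.30 × 0.0580595 = 0.0174178
  π_B·p_B = 0.31 × 0.0342088 = 0.0106047
  π_C·p_C = 0.39 × 0.00176296 = 0.000687554
Sum: 0.0174178 + 0.0106047 + 0.000687554 = 0.0287101
Responsibility of Subpopulation A: 0.0174178 / 0.0287101 ≈ 0.6067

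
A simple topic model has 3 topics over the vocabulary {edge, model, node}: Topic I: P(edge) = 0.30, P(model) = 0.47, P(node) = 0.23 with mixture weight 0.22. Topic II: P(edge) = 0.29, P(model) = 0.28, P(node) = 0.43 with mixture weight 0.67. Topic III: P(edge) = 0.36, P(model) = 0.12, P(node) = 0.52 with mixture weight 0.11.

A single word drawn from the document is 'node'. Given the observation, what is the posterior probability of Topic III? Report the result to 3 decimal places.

By Bayes' theorem, P(k | x) = π_k f_k(x) / Σ_j π_j f_j(x).
Component likelihoods at x = 'node':
  p_I = 0.23
  p_II = 0.43
  p_III = 0.52
Prior × likelihood for each component:
  π_I·p_I = 0.22 × 0.23 = 0.0506
  π_II·p_II = 0.67 × 0.43 = 0.2881
  π_III·p_III = 0.11 × 0.52 = 0.0572
Evidence: 0.0506 + 0.2881 + 0.0572 = 0.3959
Responsibility of Topic III: 0.0572 / 0.3959 ≈ 0.144

0.144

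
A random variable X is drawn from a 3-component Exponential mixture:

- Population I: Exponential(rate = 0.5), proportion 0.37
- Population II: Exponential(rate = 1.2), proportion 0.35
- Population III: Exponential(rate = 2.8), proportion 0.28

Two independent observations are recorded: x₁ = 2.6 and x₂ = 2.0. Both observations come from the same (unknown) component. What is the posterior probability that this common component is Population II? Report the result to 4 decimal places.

The responsibility of component k is P(Z=k) f_k(x) divided by Σ_j P(Z=j) f_j(x).
Since both observations come from the same component, the likelihood for component k is f_k(x₁)·f_k(x₂).
  p_I = [0.5·e^(−0.5·2.6) = 0.5·e^(−1.3000) = 0.136266] × [0.18394] = 0.0250647
  p_II = [1.2·e^(−1.2·2.6) = 1.2·e^(−3.1200) = 0.0529886] × [0.108862] = 0.00576842
  p_III = [2.8·e^(−2.8·2.6) = 2.8·e^(−7.2800) = 0.00192972] × [0.010354] = 1.99804e-05
Weight by the priors:
  P(Z=I)·p_I = 0.37 × 0.0250647 = 0.00927394
  P(Z=II)·p_II = 0.35 × 0.00576842 = 0.00201895
  P(Z=III)·p_III = 0.28 × 1.99804e-05 = 5.5945e-06
Evidence: 0.00927394 + 0.00201895 + 5.5945e-06 = 0.0112985
P(Population II | x₁, x₂) = 0.00201895 / 0.0112985 ≈ 0.1787

0.1787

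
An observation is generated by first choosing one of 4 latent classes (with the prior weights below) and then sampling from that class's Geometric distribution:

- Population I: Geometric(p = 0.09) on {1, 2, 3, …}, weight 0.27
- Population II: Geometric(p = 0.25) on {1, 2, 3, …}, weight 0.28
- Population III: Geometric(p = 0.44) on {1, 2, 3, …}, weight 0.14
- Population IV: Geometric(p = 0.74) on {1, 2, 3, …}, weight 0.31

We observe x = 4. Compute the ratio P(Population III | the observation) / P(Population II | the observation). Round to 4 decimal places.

0.3663

Only the two components matter; the odds are (P(Z=i) f_i(x)) / (P(Z=j) f_j(x)).
Evaluate each component's likelihood at the observed value:
  p_I = 0.0678214
  p_II = 0.105469
  p_III = 0.077271
  p_IV = 0.0130062
0.0108179 / 0.0295313 ≈ 0.3663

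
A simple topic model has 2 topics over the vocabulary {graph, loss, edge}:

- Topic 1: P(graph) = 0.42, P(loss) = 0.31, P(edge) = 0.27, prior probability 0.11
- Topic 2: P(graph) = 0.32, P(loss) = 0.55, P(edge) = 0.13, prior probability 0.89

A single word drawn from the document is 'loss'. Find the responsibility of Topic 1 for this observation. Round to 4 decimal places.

Apply Bayes' rule: the posterior for each component is proportional to its prior times its likelihood at x.
Component likelihoods at x = 'loss':
  f_1 = P(loss | comp) = 0.31
  f_2 = P(loss | comp) = 0.55
Unnormalised posteriors:
  w_1·f_1 = 0.11 × 0.31 = 0.0341
  w_2·f_2 = 0.89 × 0.55 = 0.4895
Evidence: 0.0341 + 0.4895 = 0.5236
Responsibility of Topic 1: 0.0341 / 0.5236 ≈ 0.0651

0.0651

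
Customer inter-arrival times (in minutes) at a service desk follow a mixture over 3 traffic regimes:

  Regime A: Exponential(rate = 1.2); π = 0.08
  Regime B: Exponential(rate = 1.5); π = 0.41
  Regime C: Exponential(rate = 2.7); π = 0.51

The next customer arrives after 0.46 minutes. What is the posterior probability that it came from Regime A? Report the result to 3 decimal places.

0.073

Apply Bayes' rule: the posterior for each component is proportional to its prior times its likelihood at x.
Exponential densities:
  p_A = 0.690956
  p_B = 0.752364
  p_C = 0.779776
Prior × likelihood for each component:
  π_A·p_A = 0.08 × 0.690956 = 0.0552765
  π_B·p_B = 0.41 × 0.752364 = 0.308469
  π_C·p_C = 0.51 × 0.779776 = 0.397686
Sum: 0.0552765 + 0.308469 + 0.397686 = 0.761432
So the posterior for Regime A is 0.0552765 / 0.761432 ≈ 0.073.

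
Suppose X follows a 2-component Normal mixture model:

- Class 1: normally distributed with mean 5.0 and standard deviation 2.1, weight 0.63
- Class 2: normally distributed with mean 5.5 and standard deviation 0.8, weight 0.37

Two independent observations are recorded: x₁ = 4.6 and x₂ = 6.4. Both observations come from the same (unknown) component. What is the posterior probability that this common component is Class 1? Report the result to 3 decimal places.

0.408

The responsibility of component k is w_k f_k(x) divided by Σ_j w_j f_j(x).
Since both observations come from the same component, the likelihood for component k is f_k(x₁)·f_k(x₂).
  f_1 = [0.186557] × [0.152118] = 0.0283788
  f_2 = [0.264846] × [0.264846] = 0.0701433
Multiply by the mixture weights:
  w_1·f_1 = 0.63 × 0.0283788 = 0.0178786
  w_2·f_2 = 0.37 × 0.0701433 = 0.025953
Sum: 0.0178786 + 0.025953 = 0.0438316
So the posterior for Class 1 is 0.0178786 / 0.0438316 ≈ 0.408.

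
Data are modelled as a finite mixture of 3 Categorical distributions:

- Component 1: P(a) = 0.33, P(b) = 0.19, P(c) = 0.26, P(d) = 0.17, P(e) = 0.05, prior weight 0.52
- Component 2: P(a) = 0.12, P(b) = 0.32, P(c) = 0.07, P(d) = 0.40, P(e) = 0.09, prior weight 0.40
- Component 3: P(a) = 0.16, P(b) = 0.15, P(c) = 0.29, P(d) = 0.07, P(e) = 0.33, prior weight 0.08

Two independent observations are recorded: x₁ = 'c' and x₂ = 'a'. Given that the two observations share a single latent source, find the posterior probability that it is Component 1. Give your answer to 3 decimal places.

0.863

The responsibility of component k is P(Z=k) f_k(x) divided by Σ_j P(Z=j) f_j(x).
Since both observations come from the same component, the likelihood for component k is f_k(x₁)·f_k(x₂).
  p_1 = [0.26] × [0.33] = 0.0858
  p_2 = [0.07] × [0.12] = 0.0084
  p_3 = [0.29] × [0.16] = 0.0464
Multiply by the mixture weights:
  P(Z=1)·p_1 = 0.52 × 0.0858 = 0.044616
  P(Z=2)·p_2 = 0.40 × 0.0084 = 0.00336
  P(Z=3)·p_3 = 0.08 × 0.0464 = 0.003712
Normaliser: 0.044616 + 0.00336 + 0.003712 = 0.051688
So the posterior for Component 1 is 0.044616 / 0.051688 ≈ 0.863.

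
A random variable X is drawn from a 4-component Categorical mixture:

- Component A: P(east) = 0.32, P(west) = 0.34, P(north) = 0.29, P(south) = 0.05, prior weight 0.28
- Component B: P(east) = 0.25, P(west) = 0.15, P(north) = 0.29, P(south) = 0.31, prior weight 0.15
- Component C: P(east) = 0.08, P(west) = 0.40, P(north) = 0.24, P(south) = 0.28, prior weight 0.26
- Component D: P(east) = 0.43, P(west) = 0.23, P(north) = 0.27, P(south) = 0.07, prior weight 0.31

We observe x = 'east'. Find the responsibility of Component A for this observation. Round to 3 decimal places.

0.319

By Bayes' theorem, P(k | x) = P(Z=k) f_k(x) / Σ_j P(Z=j) f_j(x).
Evaluate each component's likelihood at the observed value:
  f_A = P(east | comp) = 0.32
  f_B = P(east | comp) = 0.25
  f_C = P(east | comp) = 0.08
  f_D = P(east | comp) = 0.43
Multiply by the mixture weights:
  P(Z=A)·f_A = 0.28 × 0.32 = 0.0896
  P(Z=B)·f_B = 0.15 × 0.25 = 0.0375
  P(Z=C)·f_C = 0.26 × 0.08 = 0.0208
  P(Z=D)·f_D = 0.31 × 0.43 = 0.1333
Sum: 0.0896 + 0.0375 + 0.0208 + 0.1333 = 0.2812
P(Component A | the observation) ≈ 0.319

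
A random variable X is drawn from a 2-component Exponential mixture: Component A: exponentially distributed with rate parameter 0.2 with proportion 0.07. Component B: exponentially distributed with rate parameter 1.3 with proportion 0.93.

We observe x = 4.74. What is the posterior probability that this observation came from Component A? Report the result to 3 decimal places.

0.680

By Bayes' theorem, P(k | x) = P(Z=k) f_k(x) / Σ_j P(Z=j) f_j(x).
Evaluate each component's likelihood at the observed value:
  L_A = 0.0775031
  L_B = 0.00274044
Multiply by the mixture weights:
  P(Z=A)·L_A = 0.07 × 0.0775031 = 0.00542521
  P(Z=B)·L_B = 0.93 × 0.00274044 = 0.00254861
Marginal: 0.00542521 + 0.00254861 = 0.00797383
P(Component A | x) = 0.00542521 / 0.00797383 ≈ 0.680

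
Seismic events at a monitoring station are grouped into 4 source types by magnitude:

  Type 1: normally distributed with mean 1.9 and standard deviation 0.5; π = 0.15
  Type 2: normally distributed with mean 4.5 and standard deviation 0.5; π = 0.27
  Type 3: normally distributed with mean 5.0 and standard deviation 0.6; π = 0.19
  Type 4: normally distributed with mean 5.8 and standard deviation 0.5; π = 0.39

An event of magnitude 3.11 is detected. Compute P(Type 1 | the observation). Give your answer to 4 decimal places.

Apply Bayes' rule: the posterior for each component is proportional to its prior times its likelihood at x.
Normal densities:
  f_1 = 0.0426814
  f_2 = 0.0167394
  f_3 = 0.0046571
  f_4 = 4.13755e-07
Weight by the priors:
  π_1·f_1 = 0.15 × 0.0426814 = 0.00640221
  π_2·f_2 = 0.27 × 0.0167394 = 0.00451963
  π_3·f_3 = 0.19 × 0.0046571 = 0.000884848
  π_4·f_4 = 0.39 × 4.13755e-07 = 1.61365e-07
Denominator: 0.00640221 + 0.00451963 + 0.000884848 + 1.61365e-07 = 0.0118069
P(Type 1 | 3.11) ≈ 0.5422

0.5422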